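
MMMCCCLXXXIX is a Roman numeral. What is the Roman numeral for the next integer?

MMMCCCLXXXIX = 3389; next is 3390

MMMCCCXC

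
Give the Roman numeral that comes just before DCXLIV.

DCXLIV = 644, so the previous integer is 644 - 1 = 643

DCXLIII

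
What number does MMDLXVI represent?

MMDLXVI: M=1000, M=1000, D=500, L=50, X=10, V=5, I=1
1000 + 1000 + 500 + 50 + 10 + 5 + 1 = 2566

2566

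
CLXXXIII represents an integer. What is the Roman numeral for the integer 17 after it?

CLXXXIII = 183
183 + 17 = 200

CC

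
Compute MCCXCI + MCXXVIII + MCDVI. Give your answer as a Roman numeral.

MCCXCI = 1291, MCXXVIII = 1128, MCDVI = 1406
1291 + 1128 = 2419
2419 + 1406 = 3825

MMMDCCCXXV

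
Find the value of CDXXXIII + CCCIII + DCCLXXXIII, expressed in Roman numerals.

CDXXXIII = 433, CCCIII = 303, DCCLXXXIII = 783
433 + 303 = 736
736 + 783 = 1519

MDXIX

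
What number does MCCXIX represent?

MCCXIX: M=1000, C=100, C=100, X=10, IX=9
1000 + 100 + 100 + 10 + 9 = 1219

1219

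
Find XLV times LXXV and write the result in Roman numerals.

XLV = 45
LXXV = 75
45 × 75 = 3375

MMMCCCLXXV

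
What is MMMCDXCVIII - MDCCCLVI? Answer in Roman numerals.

MMMCDXCVIII = 3498
MDCCCLVI = 1856
3498 - 1856 = 1642

MDCXLII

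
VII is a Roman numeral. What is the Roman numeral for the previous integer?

VII = 7; previous is 6

VI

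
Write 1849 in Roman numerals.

Convert 1849 to Roman numerals:
  1849 contains 1×1000 (M)
  849 contains 1×500 (D)
  349 contains 3×100 (CCC)
  49 contains 1×40 (XL)
  9 contains 1×9 (IX)

MDCCCXLIX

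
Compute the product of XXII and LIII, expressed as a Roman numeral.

XXII = 22
LIII = 53
22 × 53 = 1166

MCLXVI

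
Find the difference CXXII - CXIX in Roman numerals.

CXXII = 122
CXIX = 119
122 - 119 = 3

III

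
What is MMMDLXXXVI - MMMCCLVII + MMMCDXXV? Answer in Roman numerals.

MMMDLXXXVI = 3586, MMMCCLVII = 3257, MMMCDXXV = 3425
3586 - 3257 = 329
329 + 3425 = 3754

MMMDCCLIV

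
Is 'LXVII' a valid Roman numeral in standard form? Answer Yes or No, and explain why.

'LXVII': Check the rules: uses only the symbols I, V, X, L, C, D, M; no symbol is repeated more than three times in a row; V, L and D each appear at most once; no smaller symbol precedes a larger one (values never increase from left to right). Value: L (50) + X (10) + V (5) + I (1) + I (1) = 67. So it is a valid standard Roman numeral.

Yes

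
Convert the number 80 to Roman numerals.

Convert 80 to Roman numerals:
  80 contains 1×50 (L)
  30 contains 3×10 (XXX)

LXXX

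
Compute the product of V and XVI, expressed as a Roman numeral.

V = 5
XVI = 16
5 × 16 = 80

LXXX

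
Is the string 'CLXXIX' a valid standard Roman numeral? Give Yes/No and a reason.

'CLXXIX': Check the rules: uses only the symbols I, V, X, L, C, D, M; no symbol is repeated more than three times in a row; V, L and D each appear at most once; the only place a smaller symbol precedes a larger one is the allowed subtractive pair IX, the symbol right after such a pair (if any) is smaller than the pair's first symbol, and otherwise the values never increase from left to right. Value: C (100) + L (50) + X (10) + X (10) + IX (9) = 179. So it is a valid standard Roman numeral.

Yes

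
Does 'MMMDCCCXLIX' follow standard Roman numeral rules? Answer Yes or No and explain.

'MMMDCCCXLIX': Check the rules: uses only the symbols I, V, X, L, C, D, M; no symbol is repeated more than three times in a row; V, L and D each appear at most once; the only places a smaller symbol precedes a larger one are the allowed subtractive pairs XL, IX, the symbol right after such a pair (if any) is smaller than the pair's first symbol, and otherwise the values never increase from left to right. Value: M (1000) + M (1000) + M (1000) + D (500) + C (100) + C (100) + C (100) + XL (40) + IX (9) = 3849. So it is a valid standard Roman numeral.

Yes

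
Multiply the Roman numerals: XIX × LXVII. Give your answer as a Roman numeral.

XIX = 19
LXVII = 67
19 × 67 = 1273

MCCLXXIII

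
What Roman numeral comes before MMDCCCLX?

MMDCCCLX = 2860, so the previous integer is 2860 - 1 = 2859

MMDCCCLIX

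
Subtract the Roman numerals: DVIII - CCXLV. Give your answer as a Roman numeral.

DVIII = 508
CCXLV = 245
508 - 245 = 263

CCLXIII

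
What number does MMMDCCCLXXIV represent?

MMMDCCCLXXIV: M=1000, M=1000, M=1000, D=500, C=100, C=100, C=100, L=50, X=10, X=10, IV=4
1000 + 1000 + 1000 + 500 + 100 + 100 + 100 + 50 + 10 + 10 + 4 = 3874

3874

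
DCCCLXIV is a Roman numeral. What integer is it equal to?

DCCCLXIV: D=500, C=100, C=100, C=100, L=50, X=10, IV=4
500 + 100 + 100 + 100 + 50 + 10 + 4 = 864

864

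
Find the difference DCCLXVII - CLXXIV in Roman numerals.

DCCLXVII = 767
CLXXIV = 174
767 - 174 = 593

DXCIII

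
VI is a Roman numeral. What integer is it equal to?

VI: V=5, I=1
5 + 1 = 6

6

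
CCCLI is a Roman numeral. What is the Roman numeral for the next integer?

CCCLI = 351, so the next integer is 351 + 1 = 352

CCCLII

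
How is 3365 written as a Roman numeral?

Convert 3365 to Roman numerals:
  3365 contains 3×1000 (MMM)
  365 contains 3×100 (CCC)
  65 contains 1×50 (L)
  15 contains 1×10 (X)
  5 contains 1×5 (V)

MMMCCCLXV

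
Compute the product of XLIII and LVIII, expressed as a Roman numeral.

XLIII = 43
LVIII = 58
43 × 58 = 2494

MMCDXCIV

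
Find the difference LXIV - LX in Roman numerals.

LXIV = 64
LX = 60
64 - 60 = 4

IV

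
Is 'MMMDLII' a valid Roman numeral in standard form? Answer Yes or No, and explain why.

'MMMDLII': Check the rules: uses only the symbols I, V, X, L, C, D, M; no symbol is repeated more than three times in a row; V, L and D each appear at most once; no smaller symbol precedes a larger one (values never increase from left to right). Value: M (1000) + M (1000) + M (1000) + D (500) + L (50) + I (1) + I (1) = 3552. So it is a valid standard Roman numeral.

Yes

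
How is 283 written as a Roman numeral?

Convert 283 to Roman numerals:
  283 contains 2×100 (CC)
  83 contains 1×50 (L)
  33 contains 3×10 (XXX)
  3 contains 3×1 (III)

CCLXXXIII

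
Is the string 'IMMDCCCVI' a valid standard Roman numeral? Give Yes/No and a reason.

'IMMDCCCVI': Invalid subtractive combination: IM

No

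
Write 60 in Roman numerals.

Convert 60 to Roman numerals:
  60 contains 1×50 (L)
  10 contains 1×10 (X)

LX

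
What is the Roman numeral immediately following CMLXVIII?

CMLXVIII = 968; next is 969

CMLXIX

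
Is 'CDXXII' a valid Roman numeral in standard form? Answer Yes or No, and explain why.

'CDXXII': Check the rules: uses only the symbols I, V, X, L, C, D, M; no symbol is repeated more than three times in a row; V, L and D each appear at most once; the only place a smaller symbol precedes a larger one is the allowed subtractive pair CD, the symbol right after such a pair (if any) is smaller than the pair's first symbol, and otherwise the values never increase from left to right. Value: CD (400) + X (10) + X (10) + I (1) + I (1) = 422. So it is a valid standard Roman numeral.

Yes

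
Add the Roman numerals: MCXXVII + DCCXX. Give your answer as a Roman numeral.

MCXXVII = 1127
DCCXX = 720
1127 + 720 = 1847

MDCCCXLVII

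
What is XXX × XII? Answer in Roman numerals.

XXX = 30
XII = 12
30 × 12 = 360

CCCLX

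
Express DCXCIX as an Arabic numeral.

DCXCIX: D=500, C=100, XC=90, IX=9
500 + 100 + 90 + 9 = 699

699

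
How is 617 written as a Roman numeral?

Convert 617 to Roman numerals:
  617 contains 1×500 (D)
  117 contains 1×100 (C)
  17 contains 1×10 (X)
  7 contains 1×5 (V)
  2 contains 2×1 (II)

DCXVII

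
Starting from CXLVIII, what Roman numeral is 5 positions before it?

CXLVIII = 148
148 - 5 = 143

CXLIII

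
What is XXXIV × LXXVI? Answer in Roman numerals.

XXXIV = 34
LXXVI = 76
34 × 76 = 2584

MMDLXXXIV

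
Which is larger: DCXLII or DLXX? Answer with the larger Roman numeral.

DCXLII = 642
DLXX = 570
642 is larger

DCXLII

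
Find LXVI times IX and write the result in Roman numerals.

LXVI = 66
IX = 9
66 × 9 = 594

DXCIV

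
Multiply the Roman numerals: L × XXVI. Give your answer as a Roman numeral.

L = 50
XXVI = 26
50 × 26 = 1300

MCCC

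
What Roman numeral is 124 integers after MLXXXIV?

MLXXXIV = 1084
1084 + 124 = 1208

MCCVIII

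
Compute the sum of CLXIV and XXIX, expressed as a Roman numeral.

CLXIV = 164
XXIX = 29
164 + 29 = 193

CXCIII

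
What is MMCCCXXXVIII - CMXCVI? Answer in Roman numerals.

MMCCCXXXVIII = 2338
CMXCVI = 996
2338 - 996 = 1342

MCCCXLII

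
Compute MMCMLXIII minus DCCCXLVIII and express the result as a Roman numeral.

MMCMLXIII = 2963
DCCCXLVIII = 848
2963 - 848 = 2115

MMCXV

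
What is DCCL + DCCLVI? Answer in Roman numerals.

DCCL = 750
DCCLVI = 756
750 + 756 = 1506

MDVI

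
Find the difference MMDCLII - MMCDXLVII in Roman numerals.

MMDCLII = 2652
MMCDXLVII = 2447
2652 - 2447 = 205

CCV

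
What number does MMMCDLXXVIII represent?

MMMCDLXXVIII: M=1000, M=1000, M=1000, CD=400, L=50, X=10, X=10, V=5, I=1, I=1, I=1
1000 + 1000 + 1000 + 400 + 50 + 10 + 10 + 5 + 1 + 1 + 1 = 3478

3478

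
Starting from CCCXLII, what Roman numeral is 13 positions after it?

CCCXLII = 342
342 + 13 = 355

CCCLV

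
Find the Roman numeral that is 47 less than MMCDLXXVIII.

MMCDLXXVIII = 2478
2478 - 47 = 2431

MMCDXXXI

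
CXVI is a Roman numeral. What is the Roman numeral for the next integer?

CXVI = 116, so the next integer is 116 + 1 = 117

CXVII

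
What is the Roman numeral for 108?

Convert 108 to Roman numerals:
  108 contains 1×100 (C)
  8 contains 1×5 (V)
  3 contains 3×1 (III)

CVIII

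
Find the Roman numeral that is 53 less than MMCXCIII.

MMCXCIII = 2193
2193 - 53 = 2140

MMCXL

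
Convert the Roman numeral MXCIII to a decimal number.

MXCIII: M=1000, XC=90, I=1, I=1, I=1
1000 + 90 + 1 + 1 + 1 = 1093

1093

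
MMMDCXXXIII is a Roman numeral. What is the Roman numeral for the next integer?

MMMDCXXXIII = 3633, so the next integer is 3633 + 1 = 3634

MMMDCXXXIV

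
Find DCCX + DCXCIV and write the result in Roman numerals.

DCCX = 710
DCXCIV = 694
710 + 694 = 1404

MCDIV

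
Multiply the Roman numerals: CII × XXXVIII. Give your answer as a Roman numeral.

CII = 102
XXXVIII = 38
102 × 38 = 3876

MMMDCCCLXXVI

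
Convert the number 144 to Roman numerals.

Convert 144 to Roman numerals:
  144 contains 1×100 (C)
  44 contains 1×40 (XL)
  4 contains 1×4 (IV)

CXLIV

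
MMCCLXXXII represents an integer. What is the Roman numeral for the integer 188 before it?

MMCCLXXXII = 2282
2282 - 188 = 2094

MMXCIV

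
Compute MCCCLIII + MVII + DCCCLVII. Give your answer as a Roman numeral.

MCCCLIII = 1353, MVII = 1007, DCCCLVII = 857
1353 + 1007 = 2360
2360 + 857 = 3217

MMMCCXVII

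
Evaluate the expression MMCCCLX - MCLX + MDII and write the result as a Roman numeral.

MMCCCLX = 2360, MCLX = 1160, MDII = 1502
2360 - 1160 = 1200
1200 + 1502 = 2702

MMDCCII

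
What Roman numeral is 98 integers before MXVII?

MXVII = 1017
1017 - 98 = 919

CMXIX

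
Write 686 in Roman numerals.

Convert 686 to Roman numerals:
  686 contains 1×500 (D)
  186 contains 1×100 (C)
  86 contains 1×50 (L)
  36 contains 3×10 (XXX)
  6 contains 1×5 (V)
  1 contains 1×1 (I)

DCLXXXVI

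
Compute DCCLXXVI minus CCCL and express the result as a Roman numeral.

DCCLXXVI = 776
CCCL = 350
776 - 350 = 426

CDXXVI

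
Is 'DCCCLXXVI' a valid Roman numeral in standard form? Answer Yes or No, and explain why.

'DCCCLXXVI': Check the rules: uses only the symbols I, V, X, L, C, D, M; no symbol is repeated more than three times in a row; V, L and D each appear at most once; no smaller symbol precedes a larger one (values never increase from left to right). Value: D (500) + C (100) + C (100) + C (100) + L (50) + X (10) + X (10) + V (5) + I (1) = 876. So it is a valid standard Roman numeral.

Yes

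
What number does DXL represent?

DXL: D=500, XL=40
500 + 40 = 540

540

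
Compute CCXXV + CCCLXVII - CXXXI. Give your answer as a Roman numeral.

CCXXV = 225, CCCLXVII = 367, CXXXI = 131
225 + 367 = 592
592 - 131 = 461

CDLXI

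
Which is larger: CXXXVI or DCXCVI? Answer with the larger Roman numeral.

CXXXVI = 136
DCXCVI = 696
696 is larger

DCXCVI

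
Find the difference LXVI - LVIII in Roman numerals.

LXVI = 66
LVIII = 58
66 - 58 = 8

VIII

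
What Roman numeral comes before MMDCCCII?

MMDCCCII = 2802; previous is 2801

MMDCCCI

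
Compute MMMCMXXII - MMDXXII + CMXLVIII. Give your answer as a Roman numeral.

MMMCMXXII = 3922, MMDXXII = 2522, CMXLVIII = 948
3922 - 2522 = 1400
1400 + 948 = 2348

MMCCCXLVIII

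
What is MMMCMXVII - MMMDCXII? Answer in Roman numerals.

MMMCMXVII = 3917
MMMDCXII = 3612
3917 - 3612 = 305

CCCV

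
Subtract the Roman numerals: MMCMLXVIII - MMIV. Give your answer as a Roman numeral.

MMCMLXVIII = 2968
MMIV = 2004
2968 - 2004 = 964

CMLXIV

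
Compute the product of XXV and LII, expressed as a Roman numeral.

XXV = 25
LII = 52
25 × 52 = 1300

MCCC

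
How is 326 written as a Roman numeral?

Convert 326 to Roman numerals:
  326 contains 3×100 (CCC)
  26 contains 2×10 (XX)
  6 contains 1×5 (V)
  1 contains 1×1 (I)

CCCXXVI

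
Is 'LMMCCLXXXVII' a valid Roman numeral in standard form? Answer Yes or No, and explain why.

'LMMCCLXXXVII': L should not appear more than once

No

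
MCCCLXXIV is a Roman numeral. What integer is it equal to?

MCCCLXXIV: M=1000, C=100, C=100, C=100, L=50, X=10, X=10, IV=4
1000 + 100 + 100 + 100 + 50 + 10 + 10 + 4 = 1374

1374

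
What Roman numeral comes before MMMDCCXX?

MMMDCCXX = 3720, so the previous integer is 3720 - 1 = 3719

MMMDCCXIX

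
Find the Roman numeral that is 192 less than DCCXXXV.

DCCXXXV = 735
735 - 192 = 543

DXLIII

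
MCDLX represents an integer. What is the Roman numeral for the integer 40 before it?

MCDLX = 1460
1460 - 40 = 1420

MCDXX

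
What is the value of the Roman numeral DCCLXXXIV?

DCCLXXXIV: D=500, C=100, C=100, L=50, X=10, X=10, X=10, IV=4
500 + 100 + 100 + 50 + 10 + 10 + 10 + 4 = 784

784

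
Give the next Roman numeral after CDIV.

CDIV = 404; next is 405

CDV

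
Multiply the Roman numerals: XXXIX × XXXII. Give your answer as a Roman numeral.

XXXIX = 39
XXXII = 32
39 × 32 = 1248

MCCXLVIII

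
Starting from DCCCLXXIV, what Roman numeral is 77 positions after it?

DCCCLXXIV = 874
874 + 77 = 951

CMLI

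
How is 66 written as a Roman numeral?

Convert 66 to Roman numerals:
  66 contains 1×50 (L)
  16 contains 1×10 (X)
  6 contains 1×5 (V)
  1 contains 1×1 (I)

LXVI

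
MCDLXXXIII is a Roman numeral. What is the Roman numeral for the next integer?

MCDLXXXIII = 1483; next is 1484

MCDLXXXIV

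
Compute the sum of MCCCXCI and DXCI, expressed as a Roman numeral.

MCCCXCI = 1391
DXCI = 591
1391 + 591 = 1982

MCMLXXXII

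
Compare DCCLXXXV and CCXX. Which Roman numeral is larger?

DCCLXXXV = 785
CCXX = 220
785 is larger

DCCLXXXV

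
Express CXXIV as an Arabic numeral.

CXXIV: C=100, X=10, X=10, IV=4
100 + 10 + 10 + 4 = 124

124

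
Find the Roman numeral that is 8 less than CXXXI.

CXXXI = 131
131 - 8 = 123

CXXIII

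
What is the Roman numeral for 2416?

Convert 2416 to Roman numerals:
  2416 contains 2×1000 (MM)
  416 contains 1×400 (CD)
  16 contains 1×10 (X)
  6 contains 1×5 (V)
  1 contains 1×1 (I)

MMCDXVI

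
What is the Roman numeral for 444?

Convert 444 to Roman numerals:
  444 contains 1×400 (CD)
  44 contains 1×40 (XL)
  4 contains 1×4 (IV)

CDXLIV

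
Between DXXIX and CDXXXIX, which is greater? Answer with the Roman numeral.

DXXIX = 529
CDXXXIX = 439
529 is larger

DXXIX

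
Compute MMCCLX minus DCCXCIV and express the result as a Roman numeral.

MMCCLX = 2260
DCCXCIV = 794
2260 - 794 = 1466

MCDLXVI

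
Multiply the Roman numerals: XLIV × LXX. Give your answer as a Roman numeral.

XLIV = 44
LXX = 70
44 × 70 = 3080

MMMLXXX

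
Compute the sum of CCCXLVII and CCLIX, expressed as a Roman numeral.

CCCXLVII = 347
CCLIX = 259
347 + 259 = 606

DCVI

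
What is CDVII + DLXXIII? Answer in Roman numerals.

CDVII = 407
DLXXIII = 573
407 + 573 = 980

CMLXXX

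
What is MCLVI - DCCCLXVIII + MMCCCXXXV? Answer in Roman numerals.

MCLVI = 1156, DCCCLXVIII = 868, MMCCCXXXV = 2335
1156 - 868 = 288
288 + 2335 = 2623

MMDCXXIII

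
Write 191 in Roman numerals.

Convert 191 to Roman numerals:
  191 contains 1×100 (C)
  91 contains 1×90 (XC)
  1 contains 1×1 (I)

CXCI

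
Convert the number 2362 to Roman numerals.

Convert 2362 to Roman numerals:
  2362 contains 2×1000 (MM)
  362 contains 3×100 (CCC)
  62 contains 1×50 (L)
  12 contains 1×10 (X)
  2 contains 2×1 (II)

MMCCCLXII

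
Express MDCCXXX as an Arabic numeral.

MDCCXXX: M=1000, D=500, C=100, C=100, X=10, X=10, X=10
1000 + 500 + 100 + 100 + 10 + 10 + 10 = 1730

1730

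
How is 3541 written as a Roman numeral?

Convert 3541 to Roman numerals:
  3541 contains 3×1000 (MMM)
  541 contains 1×500 (D)
  41 contains 1×40 (XL)
  1 contains 1×1 (I)

MMMDXLI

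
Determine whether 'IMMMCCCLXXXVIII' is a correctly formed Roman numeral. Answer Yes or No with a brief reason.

'IMMMCCCLXXXVIII': Invalid subtractive combination: IM

No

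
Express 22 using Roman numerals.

Convert 22 to Roman numerals:
  22 contains 2×10 (XX)
  2 contains 2×1 (II)

XXII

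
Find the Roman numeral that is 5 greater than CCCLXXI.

CCCLXXI = 371
371 + 5 = 376

CCCLXXVI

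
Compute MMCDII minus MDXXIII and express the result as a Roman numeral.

MMCDII = 2402
MDXXIII = 1523
2402 - 1523 = 879

DCCCLXXIX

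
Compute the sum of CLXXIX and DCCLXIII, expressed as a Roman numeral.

CLXXIX = 179
DCCLXIII = 763
179 + 763 = 942

CMXLII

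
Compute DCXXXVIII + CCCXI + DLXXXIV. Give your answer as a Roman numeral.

DCXXXVIII = 638, CCCXI = 311, DLXXXIV = 584
638 + 311 = 949
949 + 584 = 1533

MDXXXIII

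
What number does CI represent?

CI: C=100, I=1
100 + 1 = 101

101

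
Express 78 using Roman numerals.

Convert 78 to Roman numerals:
  78 contains 1×50 (L)
  28 contains 2×10 (XX)
  8 contains 1×5 (V)
  3 contains 3×1 (III)

LXXVIII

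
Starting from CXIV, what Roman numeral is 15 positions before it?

CXIV = 114
114 - 15 = 99

XCIX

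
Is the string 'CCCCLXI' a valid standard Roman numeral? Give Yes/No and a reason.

'CCCCLXI': More than 3 consecutive C's

No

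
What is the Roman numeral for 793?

Convert 793 to Roman numerals:
  793 contains 1×500 (D)
  293 contains 2×100 (CC)
  93 contains 1×90 (XC)
  3 contains 3×1 (III)

DCCXCIII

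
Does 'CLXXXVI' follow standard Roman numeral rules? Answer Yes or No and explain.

'CLXXXVI': Check the rules: uses only the symbols I, V, X, L, C, D, M; no symbol is repeated more than three times in a row; V, L and D each appear at most once; no smaller symbol precedes a larger one (values never increase from left to right). Value: C (100) + L (50) + X (10) + X (10) + X (10) + V (5) + I (1) = 186. So it is a valid standard Roman numeral.

Yes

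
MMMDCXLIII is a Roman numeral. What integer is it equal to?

MMMDCXLIII: M=1000, M=1000, M=1000, D=500, C=100, XL=40, I=1, I=1, I=1
1000 + 1000 + 1000 + 500 + 100 + 40 + 1 + 1 + 1 = 3643

3643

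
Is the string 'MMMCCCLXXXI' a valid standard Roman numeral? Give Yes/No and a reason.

'MMMCCCLXXXI': Check the rules: uses only the symbols I, V, X, L, C, D, M; no symbol is repeated more than three times in a row; V, L and D each appear at most once; no smaller symbol precedes a larger one (values never increase from left to right). Value: M (1000) + M (1000) + M (1000) + C (100) + C (100) + C (100) + L (50) + X (10) + X (10) + X (10) + I (1) = 3381. So it is a valid standard Roman numeral.

Yes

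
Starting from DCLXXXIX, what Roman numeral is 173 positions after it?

DCLXXXIX = 689
689 + 173 = 862

DCCCLXII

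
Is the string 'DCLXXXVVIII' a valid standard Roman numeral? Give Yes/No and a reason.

'DCLXXXVVIII': V should not appear more than once

No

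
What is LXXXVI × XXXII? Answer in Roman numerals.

LXXXVI = 86
XXXII = 32
86 × 32 = 2752

MMDCCLII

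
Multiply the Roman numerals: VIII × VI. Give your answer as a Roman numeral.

VIII = 8
VI = 6
8 × 6 = 48

XLVIII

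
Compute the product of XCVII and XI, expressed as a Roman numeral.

XCVII = 97
XI = 11
97 × 11 = 1067

MLXVII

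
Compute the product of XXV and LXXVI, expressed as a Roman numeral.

XXV = 25
LXXVI = 76
25 × 76 = 1900

MCM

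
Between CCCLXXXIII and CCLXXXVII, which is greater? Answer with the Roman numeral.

CCCLXXXIII = 383
CCLXXXVII = 287
383 is larger

CCCLXXXIII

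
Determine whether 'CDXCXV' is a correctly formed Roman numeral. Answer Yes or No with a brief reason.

'CDXCXV': X cannot come right after the subtractive pair XC: once X is subtracted in XC, the next symbol must be smaller than X

No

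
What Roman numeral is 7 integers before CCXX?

CCXX = 220
220 - 7 = 213

CCXIII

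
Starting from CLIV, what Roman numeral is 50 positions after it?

CLIV = 154
154 + 50 = 204

CCIV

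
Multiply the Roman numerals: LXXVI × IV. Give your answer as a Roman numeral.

LXXVI = 76
IV = 4
76 × 4 = 304

CCCIV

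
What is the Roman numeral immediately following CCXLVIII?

CCXLVIII = 248; next is 249

CCXLIX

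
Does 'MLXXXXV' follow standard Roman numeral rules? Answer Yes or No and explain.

'MLXXXXV': More than 3 consecutive X's

No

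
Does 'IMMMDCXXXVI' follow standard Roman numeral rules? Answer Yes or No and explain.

'IMMMDCXXXVI': Invalid subtractive combination: IM

No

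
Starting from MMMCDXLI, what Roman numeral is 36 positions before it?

MMMCDXLI = 3441
3441 - 36 = 3405

MMMCDV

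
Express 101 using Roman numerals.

Convert 101 to Roman numerals:
  101 contains 1×100 (C)
  1 contains 1×1 (I)

CI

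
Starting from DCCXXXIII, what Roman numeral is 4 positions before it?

DCCXXXIII = 733
733 - 4 = 729

DCCXXIX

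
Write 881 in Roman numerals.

Convert 881 to Roman numerals:
  881 contains 1×500 (D)
  381 contains 3×100 (CCC)
  81 contains 1×50 (L)
  31 contains 3×10 (XXX)
  1 contains 1×1 (I)

DCCCLXXXI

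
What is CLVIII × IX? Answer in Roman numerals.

CLVIII = 158
IX = 9
158 × 9 = 1422

MCDXXII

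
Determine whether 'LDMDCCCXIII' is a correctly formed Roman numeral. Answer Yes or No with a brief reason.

'LDMDCCCXIII': D should not appear more than once

No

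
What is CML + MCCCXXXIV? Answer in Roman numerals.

CML = 950
MCCCXXXIV = 1334
950 + 1334 = 2284

MMCCLXXXIV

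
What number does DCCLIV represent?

DCCLIV: D=500, C=100, C=100, L=50, IV=4
500 + 100 + 100 + 50 + 4 = 754

754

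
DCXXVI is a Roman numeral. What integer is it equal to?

DCXXVI: D=500, C=100, X=10, X=10, V=5, I=1
500 + 100 + 10 + 10 + 5 + 1 = 626

626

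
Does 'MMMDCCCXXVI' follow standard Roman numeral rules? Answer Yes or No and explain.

'MMMDCCCXXVI': Check the rules: uses only the symbols I, V, X, L, C, D, M; no symbol is repeated more than three times in a row; V, L and D each appear at most once; no smaller symbol precedes a larger one (values never increase from left to right). Value: M (1000) + M (1000) + M (1000) + D (500) + C (100) + C (100) + C (100) + X (10) + X (10) + V (5) + I (1) = 3826. So it is a valid standard Roman numeral.

Yes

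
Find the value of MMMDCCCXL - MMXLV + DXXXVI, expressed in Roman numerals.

MMMDCCCXL = 3840, MMXLV = 2045, DXXXVI = 536
3840 - 2045 = 1795
1795 + 536 = 2331

MMCCCXXXI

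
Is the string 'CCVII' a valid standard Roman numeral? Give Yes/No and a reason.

'CCVII': Check the rules: uses only the symbols I, V, X, L, C, D, M; no symbol is repeated more than three times in a row; V, L and D each appear at most once; no smaller symbol precedes a larger one (values never increase from left to right). Value: C (100) + C (100) + V (5) + I (1) + I (1) = 207. So it is a valid standard Roman numeral.

Yes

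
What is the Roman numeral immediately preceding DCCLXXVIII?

DCCLXXVIII = 778, so the previous integer is 778 - 1 = 777

DCCLXXVII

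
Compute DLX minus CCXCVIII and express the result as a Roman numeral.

DLX = 560
CCXCVIII = 298
560 - 298 = 262

CCLXII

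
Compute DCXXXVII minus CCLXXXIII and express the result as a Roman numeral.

DCXXXVII = 637
CCLXXXIII = 283
637 - 283 = 354

CCCLIV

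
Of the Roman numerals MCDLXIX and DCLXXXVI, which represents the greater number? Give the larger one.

MCDLXIX = 1469
DCLXXXVI = 686
1469 is larger

MCDLXIX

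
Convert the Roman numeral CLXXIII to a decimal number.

CLXXIII: C=100, L=50, X=10, X=10, I=1, I=1, I=1
100 + 50 + 10 + 10 + 1 + 1 + 1 = 173

173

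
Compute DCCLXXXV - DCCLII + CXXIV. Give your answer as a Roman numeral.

DCCLXXXV = 785, DCCLII = 752, CXXIV = 124
785 - 752 = 33
33 + 124 = 157

CLVII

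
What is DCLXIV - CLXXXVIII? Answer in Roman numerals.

DCLXIV = 664
CLXXXVIII = 188
664 - 188 = 476

CDLXXVI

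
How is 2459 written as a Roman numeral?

Convert 2459 to Roman numerals:
  2459 contains 2×1000 (MM)
  459 contains 1×400 (CD)
  59 contains 1×50 (L)
  9 contains 1×9 (IX)

MMCDLIX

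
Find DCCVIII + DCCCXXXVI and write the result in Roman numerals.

DCCVIII = 708
DCCCXXXVI = 836
708 + 836 = 1544

MDXLIV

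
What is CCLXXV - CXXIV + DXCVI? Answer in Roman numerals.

CCLXXV = 275, CXXIV = 124, DXCVI = 596
275 - 124 = 151
151 + 596 = 747

DCCXLVII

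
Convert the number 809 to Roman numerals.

Convert 809 to Roman numerals:
  809 contains 1×500 (D)
  309 contains 3×100 (CCC)
  9 contains 1×9 (IX)

DCCCIX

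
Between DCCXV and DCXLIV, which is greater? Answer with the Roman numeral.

DCCXV = 715
DCXLIV = 644
715 is larger

DCCXV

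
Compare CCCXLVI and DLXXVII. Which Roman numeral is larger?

CCCXLVI = 346
DLXXVII = 577
577 is larger

DLXXVII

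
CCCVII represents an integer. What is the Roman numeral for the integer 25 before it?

CCCVII = 307
307 - 25 = 282

CCLXXXII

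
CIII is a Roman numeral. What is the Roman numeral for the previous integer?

CIII = 103; previous is 102

CII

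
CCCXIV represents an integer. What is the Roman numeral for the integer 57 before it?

CCCXIV = 314
314 - 57 = 257

CCLVII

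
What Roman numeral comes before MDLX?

MDLX = 1560, so the previous integer is 1560 - 1 = 1559

MDLIX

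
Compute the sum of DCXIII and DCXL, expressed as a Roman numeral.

DCXIII = 613
DCXL = 640
613 + 640 = 1253

MCCLIII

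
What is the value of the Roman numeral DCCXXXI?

DCCXXXI: D=500, C=100, C=100, X=10, X=10, X=10, I=1
500 + 100 + 100 + 10 + 10 + 10 + 1 = 731

731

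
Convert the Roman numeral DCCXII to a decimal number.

DCCXII: D=500, C=100, C=100, X=10, I=1, I=1
500 + 100 + 100 + 10 + 1 + 1 = 712

712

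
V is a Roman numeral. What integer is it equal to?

V: V=5

5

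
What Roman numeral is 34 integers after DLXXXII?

DLXXXII = 582
582 + 34 = 616

DCXVI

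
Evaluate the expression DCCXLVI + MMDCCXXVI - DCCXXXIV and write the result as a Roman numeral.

DCCXLVI = 746, MMDCCXXVI = 2726, DCCXXXIV = 734
746 + 2726 = 3472
3472 - 734 = 2738

MMDCCXXXVIII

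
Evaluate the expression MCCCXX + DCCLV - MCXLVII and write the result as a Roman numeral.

MCCCXX = 1320, DCCLV = 755, MCXLVII = 1147
1320 + 755 = 2075
2075 - 1147 = 928

CMXXVIII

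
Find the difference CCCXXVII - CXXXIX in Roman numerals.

CCCXXVII = 327
CXXXIX = 139
327 - 139 = 188

CLXXXVIII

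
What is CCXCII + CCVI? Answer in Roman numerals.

CCXCII = 292
CCVI = 206
292 + 206 = 498

CDXCVIII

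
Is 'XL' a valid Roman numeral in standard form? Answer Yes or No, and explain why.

'XL': Check the rules: uses only the symbols I, V, X, L, C, D, M; no symbol is repeated more than three times in a row; V, L and D each appear at most once; the only place a smaller symbol precedes a larger one is the allowed subtractive pair XL, the symbol right after such a pair (if any) is smaller than the pair's first symbol, and otherwise the values never increase from left to right. Value: XL = 40. So it is a valid standard Roman numeral.

Yes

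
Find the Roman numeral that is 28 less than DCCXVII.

DCCXVII = 717
717 - 28 = 689

DCLXXXIX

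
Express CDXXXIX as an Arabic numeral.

CDXXXIX: CD=400, X=10, X=10, X=10, IX=9
400 + 10 + 10 + 10 + 9 = 439

439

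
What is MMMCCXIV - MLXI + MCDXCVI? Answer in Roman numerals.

MMMCCXIV = 3214, MLXI = 1061, MCDXCVI = 1496
3214 - 1061 = 2153
2153 + 1496 = 3649

MMMDCXLIX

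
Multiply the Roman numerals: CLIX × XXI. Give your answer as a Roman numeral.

CLIX = 159
XXI = 21
159 × 21 = 3339

MMMCCCXXXIX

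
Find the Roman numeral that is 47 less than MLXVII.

MLXVII = 1067
1067 - 47 = 1020

MXX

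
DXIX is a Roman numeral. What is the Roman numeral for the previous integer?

DXIX = 519, so the previous integer is 519 - 1 = 518

DXVIII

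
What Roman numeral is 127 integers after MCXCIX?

MCXCIX = 1199
1199 + 127 = 1326

MCCCXXVI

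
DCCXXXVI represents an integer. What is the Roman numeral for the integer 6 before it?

DCCXXXVI = 736
736 - 6 = 730

DCCXXX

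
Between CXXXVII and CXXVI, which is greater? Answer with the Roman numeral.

CXXXVII = 137
CXXVI = 126
137 is larger

CXXXVII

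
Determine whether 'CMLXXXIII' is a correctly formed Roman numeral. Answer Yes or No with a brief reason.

'CMLXXXIII': Check the rules: uses only the symbols I, V, X, L, C, D, M; no symbol is repeated more than three times in a row; V, L and D each appear at most once; the only place a smaller symbol precedes a larger one is the allowed subtractive pair CM, the symbol right after such a pair (if any) is smaller than the pair's first symbol, and otherwise the values never increase from left to right. Value: CM (900) + L (50) + X (10) + X (10) + X (10) + I (1) + I (1) + I (1) = 983. So it is a valid standard Roman numeral.

Yes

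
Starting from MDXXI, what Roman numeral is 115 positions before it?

MDXXI = 1521
1521 - 115 = 1406

MCDVI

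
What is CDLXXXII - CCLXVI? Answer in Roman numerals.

CDLXXXII = 482
CCLXVI = 266
482 - 266 = 216

CCXVI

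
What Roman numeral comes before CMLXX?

CMLXX = 970; previous is 969

CMLXIX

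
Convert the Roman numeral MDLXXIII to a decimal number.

MDLXXIII: M=1000, D=500, L=50, X=10, X=10, I=1, I=1, I=1
1000 + 500 + 50 + 10 + 10 + 1 + 1 + 1 = 1573

1573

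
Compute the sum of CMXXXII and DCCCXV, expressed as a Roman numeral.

CMXXXII = 932
DCCCXV = 815
932 + 815 = 1747

MDCCXLVII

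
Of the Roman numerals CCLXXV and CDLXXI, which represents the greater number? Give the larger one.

CCLXXV = 275
CDLXXI = 471
471 is larger

CDLXXI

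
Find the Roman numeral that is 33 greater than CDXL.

CDXL = 440
440 + 33 = 473

CDLXXIII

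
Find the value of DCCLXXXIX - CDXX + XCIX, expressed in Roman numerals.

DCCLXXXIX = 789, CDXX = 420, XCIX = 99
789 - 420 = 369
369 + 99 = 468

CDLXVIII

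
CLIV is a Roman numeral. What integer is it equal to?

CLIV: C=100, L=50, IV=4
100 + 50 + 4 = 154

154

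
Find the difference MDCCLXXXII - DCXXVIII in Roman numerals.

MDCCLXXXII = 1782
DCXXVIII = 628
1782 - 628 = 1154

MCLIV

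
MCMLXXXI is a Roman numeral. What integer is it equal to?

MCMLXXXI: M=1000, CM=900, L=50, X=10, X=10, X=10, I=1
1000 + 900 + 50 + 10 + 10 + 10 + 1 = 1981

1981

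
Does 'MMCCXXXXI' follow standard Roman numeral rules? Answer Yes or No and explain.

'MMCCXXXXI': More than 3 consecutive X's

No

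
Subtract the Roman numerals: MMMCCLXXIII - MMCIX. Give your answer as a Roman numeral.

MMMCCLXXIII = 3273
MMCIX = 2109
3273 - 2109 = 1164

MCLXIV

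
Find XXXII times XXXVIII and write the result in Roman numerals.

XXXII = 32
XXXVIII = 38
32 × 38 = 1216

MCCXVI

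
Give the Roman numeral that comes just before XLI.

XLI = 41; previous is 40

XL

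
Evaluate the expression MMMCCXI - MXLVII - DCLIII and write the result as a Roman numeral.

MMMCCXI = 3211, MXLVII = 1047, DCLIII = 653
3211 - 1047 = 2164
2164 - 653 = 1511

MDXI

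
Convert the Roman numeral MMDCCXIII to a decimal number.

MMDCCXIII: M=1000, M=1000, D=500, C=100, C=100, X=10, I=1, I=1, I=1
1000 + 1000 + 500 + 100 + 100 + 10 + 1 + 1 + 1 = 2713

2713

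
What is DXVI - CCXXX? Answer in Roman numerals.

DXVI = 516
CCXXX = 230
516 - 230 = 286

CCLXXXVI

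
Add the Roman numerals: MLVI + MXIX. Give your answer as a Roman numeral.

MLVI = 1056
MXIX = 1019
1056 + 1019 = 2075

MMLXXV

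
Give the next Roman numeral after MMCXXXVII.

MMCXXXVII = 2137; next is 2138

MMCXXXVIII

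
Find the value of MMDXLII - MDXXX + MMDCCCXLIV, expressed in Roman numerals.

MMDXLII = 2542, MDXXX = 1530, MMDCCCXLIV = 2844
2542 - 1530 = 1012
1012 + 2844 = 3856

MMMDCCCLVI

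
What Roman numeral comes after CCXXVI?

CCXXVI = 226, so the next integer is 226 + 1 = 227

CCXXVII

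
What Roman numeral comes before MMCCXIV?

MMCCXIV = 2214, so the previous integer is 2214 - 1 = 2213

MMCCXIII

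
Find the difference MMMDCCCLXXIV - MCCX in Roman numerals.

MMMDCCCLXXIV = 3874
MCCX = 1210
3874 - 1210 = 2664

MMDCLXIV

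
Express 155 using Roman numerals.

Convert 155 to Roman numerals:
  155 contains 1×100 (C)
  55 contains 1×50 (L)
  5 contains 1×5 (V)

CLV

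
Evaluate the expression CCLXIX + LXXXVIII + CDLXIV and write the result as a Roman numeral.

CCLXIX = 269, LXXXVIII = 88, CDLXIV = 464
269 + 88 = 357
357 + 464 = 821

DCCCXXI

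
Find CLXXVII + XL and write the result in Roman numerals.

CLXXVII = 177
XL = 40
177 + 40 = 217

CCXVII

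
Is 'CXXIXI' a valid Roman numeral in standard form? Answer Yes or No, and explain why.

'CXXIXI': I cannot come right after the subtractive pair IX: once I is subtracted in IX, the next symbol must be smaller than I

No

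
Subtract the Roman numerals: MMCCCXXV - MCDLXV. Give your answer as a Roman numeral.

MMCCCXXV = 2325
MCDLXV = 1465
2325 - 1465 = 860

DCCCLX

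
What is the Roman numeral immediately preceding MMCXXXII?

MMCXXXII = 2132; previous is 2131

MMCXXXI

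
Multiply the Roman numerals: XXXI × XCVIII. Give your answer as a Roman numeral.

XXXI = 31
XCVIII = 98
31 × 98 = 3038

MMMXXXVIII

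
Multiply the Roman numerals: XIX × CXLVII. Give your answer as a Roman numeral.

XIX = 19
CXLVII = 147
19 × 147 = 2793

MMDCCXCIII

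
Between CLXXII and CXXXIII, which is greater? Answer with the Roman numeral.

CLXXII = 172
CXXXIII = 133
172 is larger

CLXXII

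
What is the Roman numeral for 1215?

Convert 1215 to Roman numerals:
  1215 contains 1×1000 (M)
  215 contains 2×100 (CC)
  15 contains 1×10 (X)
  5 contains 1×5 (V)

MCCXV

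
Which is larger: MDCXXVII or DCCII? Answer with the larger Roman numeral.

MDCXXVII = 1627
DCCII = 702
1627 is larger

MDCXXVII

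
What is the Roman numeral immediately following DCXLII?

DCXLII = 642; next is 643

DCXLIII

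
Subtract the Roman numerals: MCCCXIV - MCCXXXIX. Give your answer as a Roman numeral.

MCCCXIV = 1314
MCCXXXIX = 1239
1314 - 1239 = 75

LXXV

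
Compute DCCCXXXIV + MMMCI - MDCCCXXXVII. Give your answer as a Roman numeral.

DCCCXXXIV = 834, MMMCI = 3101, MDCCCXXXVII = 1837
834 + 3101 = 3935
3935 - 1837 = 2098

MMXCVIII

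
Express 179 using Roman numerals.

Convert 179 to Roman numerals:
  179 contains 1×100 (C)
  79 contains 1×50 (L)
  29 contains 2×10 (XX)
  9 contains 1×9 (IX)

CLXXIX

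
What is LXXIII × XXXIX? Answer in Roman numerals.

LXXIII = 73
XXXIX = 39
73 × 39 = 2847

MMDCCCXLVII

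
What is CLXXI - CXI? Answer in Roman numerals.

CLXXI = 171
CXI = 111
171 - 111 = 60

LX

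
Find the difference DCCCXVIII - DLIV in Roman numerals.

DCCCXVIII = 818
DLIV = 554
818 - 554 = 264

CCLXIV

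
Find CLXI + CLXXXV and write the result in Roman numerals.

CLXI = 161
CLXXXV = 185
161 + 185 = 346

CCCXLVI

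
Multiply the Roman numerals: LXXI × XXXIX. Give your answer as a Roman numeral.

LXXI = 71
XXXIX = 39
71 × 39 = 2769

MMDCCLXIX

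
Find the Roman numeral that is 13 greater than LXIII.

LXIII = 63
63 + 13 = 76

LXXVI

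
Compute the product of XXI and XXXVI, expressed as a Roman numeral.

XXI = 21
XXXVI = 36
21 × 36 = 756

DCCLVI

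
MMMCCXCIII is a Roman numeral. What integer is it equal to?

MMMCCXCIII: M=1000, M=1000, M=1000, C=100, C=100, XC=90, I=1, I=1, I=1
1000 + 1000 + 1000 + 100 + 100 + 90 + 1 + 1 + 1 = 3293

3293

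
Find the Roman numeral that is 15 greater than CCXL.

CCXL = 240
240 + 15 = 255

CCLV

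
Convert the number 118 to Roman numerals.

Convert 118 to Roman numerals:
  118 contains 1×100 (C)
  18 contains 1×10 (X)
  8 contains 1×5 (V)
  3 contains 3×1 (III)

CXVIII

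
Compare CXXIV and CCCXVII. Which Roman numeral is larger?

CXXIV = 124
CCCXVII = 317
317 is larger

CCCXVII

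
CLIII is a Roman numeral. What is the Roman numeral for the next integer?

CLIII = 153; next is 154

CLIV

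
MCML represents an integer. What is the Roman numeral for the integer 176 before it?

MCML = 1950
1950 - 176 = 1774

MDCCLXXIV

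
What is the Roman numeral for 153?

Convert 153 to Roman numerals:
  153 contains 1×100 (C)
  53 contains 1×50 (L)
  3 contains 3×1 (III)

CLIII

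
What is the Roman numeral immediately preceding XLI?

XLI = 41; previous is 40

XL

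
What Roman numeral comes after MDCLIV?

MDCLIV = 1654; next is 1655

MDCLV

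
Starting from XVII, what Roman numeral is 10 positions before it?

XVII = 17
17 - 10 = 7

VII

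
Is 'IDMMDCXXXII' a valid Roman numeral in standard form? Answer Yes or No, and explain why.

'IDMMDCXXXII': D should not appear more than once

No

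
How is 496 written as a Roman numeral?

Convert 496 to Roman numerals:
  496 contains 1×400 (CD)
  96 contains 1×90 (XC)
  6 contains 1×5 (V)
  1 contains 1×1 (I)

CDXCVI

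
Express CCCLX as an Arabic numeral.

CCCLX: C=100, C=100, C=100, L=50, X=10
100 + 100 + 100 + 50 + 10 = 360

360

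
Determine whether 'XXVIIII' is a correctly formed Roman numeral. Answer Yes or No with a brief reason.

'XXVIIII': More than 3 consecutive I's

No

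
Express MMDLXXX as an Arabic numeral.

MMDLXXX: M=1000, M=1000, D=500, L=50, X=10, X=10, X=10
1000 + 1000 + 500 + 50 + 10 + 10 + 10 = 2580

2580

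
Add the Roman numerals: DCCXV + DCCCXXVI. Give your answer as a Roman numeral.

DCCXV = 715
DCCCXXVI = 826
715 + 826 = 1541

MDXLI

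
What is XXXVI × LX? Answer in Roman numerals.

XXXVI = 36
LX = 60
36 × 60 = 2160

MMCLX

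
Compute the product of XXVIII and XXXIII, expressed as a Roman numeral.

XXVIII = 28
XXXIII = 33
28 × 33 = 924

CMXXIV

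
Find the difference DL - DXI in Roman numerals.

DL = 550
DXI = 511
550 - 511 = 39

XXXIX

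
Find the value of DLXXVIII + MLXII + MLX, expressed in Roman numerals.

DLXXVIII = 578, MLXII = 1062, MLX = 1060
578 + 1062 = 1640
1640 + 1060 = 2700

MMDCC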